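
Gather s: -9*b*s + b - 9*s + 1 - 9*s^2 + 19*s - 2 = b - 9*s^2 + s*(10 - 9*b) - 1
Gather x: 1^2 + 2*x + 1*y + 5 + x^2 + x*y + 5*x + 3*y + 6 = x^2 + x*(y + 7) + 4*y + 12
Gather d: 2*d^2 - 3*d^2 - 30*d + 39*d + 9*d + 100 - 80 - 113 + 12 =-d^2 + 18*d - 81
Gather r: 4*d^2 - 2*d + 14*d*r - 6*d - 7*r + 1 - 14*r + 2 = 4*d^2 - 8*d + r*(14*d - 21) + 3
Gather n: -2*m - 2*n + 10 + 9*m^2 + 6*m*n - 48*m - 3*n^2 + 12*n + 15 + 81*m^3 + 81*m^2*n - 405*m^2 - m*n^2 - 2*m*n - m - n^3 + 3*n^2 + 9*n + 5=81*m^3 - 396*m^2 - m*n^2 - 51*m - n^3 + n*(81*m^2 + 4*m + 19) + 30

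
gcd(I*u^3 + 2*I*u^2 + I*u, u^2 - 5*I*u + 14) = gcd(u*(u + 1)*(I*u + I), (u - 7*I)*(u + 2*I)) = 1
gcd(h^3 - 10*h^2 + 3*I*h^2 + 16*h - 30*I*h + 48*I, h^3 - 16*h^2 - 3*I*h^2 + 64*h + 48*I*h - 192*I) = h - 8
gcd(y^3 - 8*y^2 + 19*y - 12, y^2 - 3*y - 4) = y - 4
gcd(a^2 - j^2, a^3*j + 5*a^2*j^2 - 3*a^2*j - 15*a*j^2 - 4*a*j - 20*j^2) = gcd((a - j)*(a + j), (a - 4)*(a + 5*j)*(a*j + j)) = 1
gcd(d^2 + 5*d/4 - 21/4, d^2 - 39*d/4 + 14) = d - 7/4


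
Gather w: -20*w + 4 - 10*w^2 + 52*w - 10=-10*w^2 + 32*w - 6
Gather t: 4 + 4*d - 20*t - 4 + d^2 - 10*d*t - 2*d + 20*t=d^2 - 10*d*t + 2*d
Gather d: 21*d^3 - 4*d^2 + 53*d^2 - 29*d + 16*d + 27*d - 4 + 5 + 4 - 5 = 21*d^3 + 49*d^2 + 14*d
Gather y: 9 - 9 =0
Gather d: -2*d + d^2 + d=d^2 - d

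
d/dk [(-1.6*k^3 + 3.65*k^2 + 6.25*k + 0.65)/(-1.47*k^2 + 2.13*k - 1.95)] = (2.352*k^4 - 6.816*k^3 + 26.322*k^2 - 12.324*k - 13.572)/(2.1609*k^4 - 6.2622*k^3 + 10.2699*k^2 - 8.307*k + 3.8025)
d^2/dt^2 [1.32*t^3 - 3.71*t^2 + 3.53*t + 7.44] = 7.92*t - 7.42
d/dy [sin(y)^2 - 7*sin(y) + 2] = (2*sin(y) - 7)*cos(y)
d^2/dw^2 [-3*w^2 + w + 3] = -6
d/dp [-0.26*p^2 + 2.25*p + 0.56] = 2.25 - 0.52*p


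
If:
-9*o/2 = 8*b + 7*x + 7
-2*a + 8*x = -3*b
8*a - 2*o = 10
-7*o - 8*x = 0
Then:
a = 1877/1764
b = -905/882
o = -328/441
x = 41/63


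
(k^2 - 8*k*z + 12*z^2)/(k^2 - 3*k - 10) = (-k^2 + 8*k*z - 12*z^2)/(-k^2 + 3*k + 10)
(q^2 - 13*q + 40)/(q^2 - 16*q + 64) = (q - 5)/(q - 8)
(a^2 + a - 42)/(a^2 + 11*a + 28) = (a - 6)/(a + 4)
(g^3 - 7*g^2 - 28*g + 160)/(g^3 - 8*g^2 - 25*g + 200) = (g - 4)/(g - 5)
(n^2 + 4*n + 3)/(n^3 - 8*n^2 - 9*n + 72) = (n + 1)/(n^2 - 11*n + 24)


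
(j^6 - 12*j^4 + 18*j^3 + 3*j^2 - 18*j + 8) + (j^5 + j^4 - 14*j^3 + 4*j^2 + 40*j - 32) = j^6 + j^5 - 11*j^4 + 4*j^3 + 7*j^2 + 22*j - 24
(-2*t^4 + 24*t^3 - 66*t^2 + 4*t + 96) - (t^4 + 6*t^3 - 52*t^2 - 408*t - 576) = -3*t^4 + 18*t^3 - 14*t^2 + 412*t + 672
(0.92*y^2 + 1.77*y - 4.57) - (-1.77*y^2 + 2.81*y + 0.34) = 2.69*y^2 - 1.04*y - 4.91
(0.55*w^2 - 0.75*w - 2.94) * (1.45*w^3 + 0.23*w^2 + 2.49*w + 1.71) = 0.7975*w^5 - 0.961*w^4 - 3.066*w^3 - 1.6032*w^2 - 8.6031*w - 5.0274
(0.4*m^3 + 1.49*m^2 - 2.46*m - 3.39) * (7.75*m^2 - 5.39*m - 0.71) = 3.1*m^5 + 9.3915*m^4 - 27.3801*m^3 - 14.071*m^2 + 20.0187*m + 2.4069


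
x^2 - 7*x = x*(x - 7)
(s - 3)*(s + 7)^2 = s^3 + 11*s^2 + 7*s - 147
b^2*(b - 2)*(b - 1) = b^4 - 3*b^3 + 2*b^2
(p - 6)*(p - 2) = p^2 - 8*p + 12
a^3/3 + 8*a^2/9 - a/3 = a*(a/3 + 1)*(a - 1/3)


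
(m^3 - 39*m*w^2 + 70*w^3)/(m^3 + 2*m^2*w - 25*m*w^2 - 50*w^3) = (m^2 + 5*m*w - 14*w^2)/(m^2 + 7*m*w + 10*w^2)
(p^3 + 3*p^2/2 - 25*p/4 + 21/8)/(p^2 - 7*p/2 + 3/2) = (p^2 + 2*p - 21/4)/(p - 3)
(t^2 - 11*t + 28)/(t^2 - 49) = (t - 4)/(t + 7)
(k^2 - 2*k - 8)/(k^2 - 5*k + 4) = (k + 2)/(k - 1)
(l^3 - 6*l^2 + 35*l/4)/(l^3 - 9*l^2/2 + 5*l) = (l - 7/2)/(l - 2)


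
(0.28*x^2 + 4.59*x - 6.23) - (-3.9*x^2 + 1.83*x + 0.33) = 4.18*x^2 + 2.76*x - 6.56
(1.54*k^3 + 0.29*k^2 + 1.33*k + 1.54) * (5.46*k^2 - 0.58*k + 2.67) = 8.4084*k^5 + 0.6902*k^4 + 11.2054*k^3 + 8.4113*k^2 + 2.6579*k + 4.1118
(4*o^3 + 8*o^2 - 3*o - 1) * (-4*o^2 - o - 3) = -16*o^5 - 36*o^4 - 8*o^3 - 17*o^2 + 10*o + 3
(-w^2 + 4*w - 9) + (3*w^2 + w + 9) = 2*w^2 + 5*w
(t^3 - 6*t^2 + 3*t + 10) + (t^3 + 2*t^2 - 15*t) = 2*t^3 - 4*t^2 - 12*t + 10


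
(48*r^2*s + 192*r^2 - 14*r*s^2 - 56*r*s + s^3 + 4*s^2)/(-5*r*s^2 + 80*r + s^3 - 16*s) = (-48*r^2 + 14*r*s - s^2)/(5*r*s - 20*r - s^2 + 4*s)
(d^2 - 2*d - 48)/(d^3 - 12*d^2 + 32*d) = (d + 6)/(d*(d - 4))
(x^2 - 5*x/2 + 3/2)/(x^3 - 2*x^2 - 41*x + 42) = (x - 3/2)/(x^2 - x - 42)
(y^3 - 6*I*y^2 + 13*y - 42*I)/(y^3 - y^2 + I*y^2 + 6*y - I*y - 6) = (y - 7*I)/(y - 1)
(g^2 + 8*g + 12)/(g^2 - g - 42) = (g + 2)/(g - 7)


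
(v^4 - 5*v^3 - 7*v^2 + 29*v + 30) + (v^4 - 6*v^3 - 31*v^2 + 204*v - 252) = 2*v^4 - 11*v^3 - 38*v^2 + 233*v - 222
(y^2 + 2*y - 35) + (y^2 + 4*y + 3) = 2*y^2 + 6*y - 32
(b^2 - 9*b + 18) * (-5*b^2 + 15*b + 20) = -5*b^4 + 60*b^3 - 205*b^2 + 90*b + 360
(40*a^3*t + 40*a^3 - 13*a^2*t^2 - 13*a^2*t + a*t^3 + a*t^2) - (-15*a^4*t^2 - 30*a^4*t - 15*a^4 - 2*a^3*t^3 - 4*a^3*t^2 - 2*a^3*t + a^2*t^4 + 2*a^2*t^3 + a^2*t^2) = 15*a^4*t^2 + 30*a^4*t + 15*a^4 + 2*a^3*t^3 + 4*a^3*t^2 + 42*a^3*t + 40*a^3 - a^2*t^4 - 2*a^2*t^3 - 14*a^2*t^2 - 13*a^2*t + a*t^3 + a*t^2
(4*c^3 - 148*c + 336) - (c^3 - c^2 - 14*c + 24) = 3*c^3 + c^2 - 134*c + 312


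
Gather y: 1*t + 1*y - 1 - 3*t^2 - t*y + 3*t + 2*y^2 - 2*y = -3*t^2 + 4*t + 2*y^2 + y*(-t - 1) - 1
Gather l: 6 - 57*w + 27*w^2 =27*w^2 - 57*w + 6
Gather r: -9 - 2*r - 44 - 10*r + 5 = -12*r - 48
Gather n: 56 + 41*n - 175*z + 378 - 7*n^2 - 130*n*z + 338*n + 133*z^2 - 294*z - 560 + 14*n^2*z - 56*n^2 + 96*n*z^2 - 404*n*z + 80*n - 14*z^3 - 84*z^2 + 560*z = n^2*(14*z - 63) + n*(96*z^2 - 534*z + 459) - 14*z^3 + 49*z^2 + 91*z - 126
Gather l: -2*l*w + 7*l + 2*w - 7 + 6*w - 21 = l*(7 - 2*w) + 8*w - 28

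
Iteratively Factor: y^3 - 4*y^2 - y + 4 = (y - 1)*(y^2 - 3*y - 4) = (y - 1)*(y + 1)*(y - 4)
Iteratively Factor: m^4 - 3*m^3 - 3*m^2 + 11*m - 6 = (m + 2)*(m^3 - 5*m^2 + 7*m - 3) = (m - 3)*(m + 2)*(m^2 - 2*m + 1) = (m - 3)*(m - 1)*(m + 2)*(m - 1)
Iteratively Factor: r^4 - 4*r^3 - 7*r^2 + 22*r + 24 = (r + 1)*(r^3 - 5*r^2 - 2*r + 24) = (r + 1)*(r + 2)*(r^2 - 7*r + 12) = (r - 4)*(r + 1)*(r + 2)*(r - 3)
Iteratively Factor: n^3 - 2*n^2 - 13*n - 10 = (n - 5)*(n^2 + 3*n + 2) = (n - 5)*(n + 2)*(n + 1)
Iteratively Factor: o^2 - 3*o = (o - 3)*(o)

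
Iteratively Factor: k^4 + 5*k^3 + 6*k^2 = (k + 2)*(k^3 + 3*k^2) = k*(k + 2)*(k^2 + 3*k) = k*(k + 2)*(k + 3)*(k)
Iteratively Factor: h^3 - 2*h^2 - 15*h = (h + 3)*(h^2 - 5*h) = (h - 5)*(h + 3)*(h)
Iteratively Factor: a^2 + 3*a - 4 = (a - 1)*(a + 4)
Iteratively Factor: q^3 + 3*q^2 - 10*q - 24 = (q + 2)*(q^2 + q - 12) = (q - 3)*(q + 2)*(q + 4)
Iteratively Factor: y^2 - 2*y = (y)*(y - 2)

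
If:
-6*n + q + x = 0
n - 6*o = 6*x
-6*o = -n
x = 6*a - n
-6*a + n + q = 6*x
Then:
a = 0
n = 0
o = 0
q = 0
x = 0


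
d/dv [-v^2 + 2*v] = 2 - 2*v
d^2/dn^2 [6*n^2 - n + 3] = 12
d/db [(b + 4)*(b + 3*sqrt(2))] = 2*b + 4 + 3*sqrt(2)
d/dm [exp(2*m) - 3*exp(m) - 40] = (2*exp(m) - 3)*exp(m)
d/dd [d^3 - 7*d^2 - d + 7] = 3*d^2 - 14*d - 1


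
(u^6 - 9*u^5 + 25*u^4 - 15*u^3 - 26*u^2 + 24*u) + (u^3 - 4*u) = u^6 - 9*u^5 + 25*u^4 - 14*u^3 - 26*u^2 + 20*u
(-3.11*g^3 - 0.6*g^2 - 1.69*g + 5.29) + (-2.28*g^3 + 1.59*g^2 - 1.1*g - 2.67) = -5.39*g^3 + 0.99*g^2 - 2.79*g + 2.62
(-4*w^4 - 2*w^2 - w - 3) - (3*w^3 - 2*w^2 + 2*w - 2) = -4*w^4 - 3*w^3 - 3*w - 1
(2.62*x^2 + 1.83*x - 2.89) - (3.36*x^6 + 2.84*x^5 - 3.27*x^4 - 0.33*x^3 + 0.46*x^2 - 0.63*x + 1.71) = -3.36*x^6 - 2.84*x^5 + 3.27*x^4 + 0.33*x^3 + 2.16*x^2 + 2.46*x - 4.6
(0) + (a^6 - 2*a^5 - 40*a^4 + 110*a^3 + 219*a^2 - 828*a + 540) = a^6 - 2*a^5 - 40*a^4 + 110*a^3 + 219*a^2 - 828*a + 540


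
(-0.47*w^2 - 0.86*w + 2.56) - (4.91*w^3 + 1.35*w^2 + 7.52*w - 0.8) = -4.91*w^3 - 1.82*w^2 - 8.38*w + 3.36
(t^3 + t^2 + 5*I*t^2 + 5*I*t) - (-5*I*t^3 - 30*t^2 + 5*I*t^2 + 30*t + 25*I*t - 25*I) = t^3 + 5*I*t^3 + 31*t^2 - 30*t - 20*I*t + 25*I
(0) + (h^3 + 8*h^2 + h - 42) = h^3 + 8*h^2 + h - 42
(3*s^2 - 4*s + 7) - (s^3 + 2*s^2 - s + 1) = -s^3 + s^2 - 3*s + 6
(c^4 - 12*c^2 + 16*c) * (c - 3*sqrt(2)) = c^5 - 3*sqrt(2)*c^4 - 12*c^3 + 16*c^2 + 36*sqrt(2)*c^2 - 48*sqrt(2)*c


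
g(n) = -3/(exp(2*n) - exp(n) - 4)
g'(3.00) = 0.02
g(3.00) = -0.00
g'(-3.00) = -0.00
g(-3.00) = 0.74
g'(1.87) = 0.23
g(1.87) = -0.09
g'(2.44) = 0.06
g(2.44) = -0.03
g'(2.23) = 0.09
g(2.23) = -0.04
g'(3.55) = 0.01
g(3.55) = -0.00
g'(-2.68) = -0.01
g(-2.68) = 0.74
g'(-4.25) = -0.00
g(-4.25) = 0.75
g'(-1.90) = -0.02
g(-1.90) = 0.73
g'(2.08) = 0.13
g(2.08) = -0.06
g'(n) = -3*(-2*exp(2*n) + exp(n))/(exp(2*n) - exp(n) - 4)^2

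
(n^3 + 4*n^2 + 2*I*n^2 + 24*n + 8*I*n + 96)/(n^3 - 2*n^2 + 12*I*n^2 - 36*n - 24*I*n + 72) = (n^2 + n*(4 - 4*I) - 16*I)/(n^2 + n*(-2 + 6*I) - 12*I)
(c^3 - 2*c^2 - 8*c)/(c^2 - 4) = c*(c - 4)/(c - 2)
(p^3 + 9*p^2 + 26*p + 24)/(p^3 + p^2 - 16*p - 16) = (p^2 + 5*p + 6)/(p^2 - 3*p - 4)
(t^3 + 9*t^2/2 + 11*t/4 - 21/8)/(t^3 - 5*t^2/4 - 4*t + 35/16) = 2*(4*t^2 + 20*t + 21)/(8*t^2 - 6*t - 35)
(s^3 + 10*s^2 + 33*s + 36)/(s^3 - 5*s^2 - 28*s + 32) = (s^2 + 6*s + 9)/(s^2 - 9*s + 8)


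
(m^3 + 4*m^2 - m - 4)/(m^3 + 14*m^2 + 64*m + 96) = (m^2 - 1)/(m^2 + 10*m + 24)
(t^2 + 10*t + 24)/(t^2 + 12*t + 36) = (t + 4)/(t + 6)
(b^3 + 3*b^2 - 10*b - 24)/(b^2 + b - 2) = (b^2 + b - 12)/(b - 1)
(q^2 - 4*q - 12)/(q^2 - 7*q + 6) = (q + 2)/(q - 1)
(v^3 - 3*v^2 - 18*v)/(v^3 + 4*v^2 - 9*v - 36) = v*(v - 6)/(v^2 + v - 12)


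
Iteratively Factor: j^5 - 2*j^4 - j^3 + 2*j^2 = (j)*(j^4 - 2*j^3 - j^2 + 2*j) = j*(j - 2)*(j^3 - j) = j*(j - 2)*(j - 1)*(j^2 + j) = j^2*(j - 2)*(j - 1)*(j + 1)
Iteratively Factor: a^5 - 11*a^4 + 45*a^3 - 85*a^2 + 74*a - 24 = (a - 1)*(a^4 - 10*a^3 + 35*a^2 - 50*a + 24) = (a - 1)^2*(a^3 - 9*a^2 + 26*a - 24) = (a - 4)*(a - 1)^2*(a^2 - 5*a + 6) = (a - 4)*(a - 2)*(a - 1)^2*(a - 3)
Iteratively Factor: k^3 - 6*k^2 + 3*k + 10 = (k - 5)*(k^2 - k - 2) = (k - 5)*(k - 2)*(k + 1)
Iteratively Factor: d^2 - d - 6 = (d - 3)*(d + 2)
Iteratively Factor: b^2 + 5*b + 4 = (b + 4)*(b + 1)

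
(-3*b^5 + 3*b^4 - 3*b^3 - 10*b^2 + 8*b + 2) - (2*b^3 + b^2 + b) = -3*b^5 + 3*b^4 - 5*b^3 - 11*b^2 + 7*b + 2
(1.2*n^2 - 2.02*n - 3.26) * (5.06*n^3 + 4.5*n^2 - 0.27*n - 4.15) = 6.072*n^5 - 4.8212*n^4 - 25.9096*n^3 - 19.1046*n^2 + 9.2632*n + 13.529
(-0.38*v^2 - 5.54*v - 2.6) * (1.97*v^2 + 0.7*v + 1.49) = -0.7486*v^4 - 11.1798*v^3 - 9.5662*v^2 - 10.0746*v - 3.874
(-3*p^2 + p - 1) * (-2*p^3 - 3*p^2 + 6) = 6*p^5 + 7*p^4 - p^3 - 15*p^2 + 6*p - 6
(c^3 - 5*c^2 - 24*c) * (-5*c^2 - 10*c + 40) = -5*c^5 + 15*c^4 + 210*c^3 + 40*c^2 - 960*c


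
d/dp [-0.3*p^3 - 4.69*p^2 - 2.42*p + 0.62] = -0.9*p^2 - 9.38*p - 2.42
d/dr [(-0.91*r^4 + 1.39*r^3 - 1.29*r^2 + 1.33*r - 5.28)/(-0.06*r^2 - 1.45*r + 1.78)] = (0.1092*r^5 + 3.8751*r^4 - 10.5102*r^3 + 9.3729*r^2 - 5.226*r - 5.2886)/(0.0036*r^4 + 0.174*r^3 + 1.8889*r^2 - 5.162*r + 3.1684)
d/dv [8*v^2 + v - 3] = 16*v + 1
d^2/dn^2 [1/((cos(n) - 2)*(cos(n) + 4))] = (-4*sin(n)^4 + 38*sin(n)^2 - 17*cos(n)/2 - 3*cos(3*n)/2 - 10)/((cos(n) - 2)^3*(cos(n) + 4)^3)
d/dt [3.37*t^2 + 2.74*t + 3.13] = 6.74*t + 2.74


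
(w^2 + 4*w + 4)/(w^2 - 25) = (w^2 + 4*w + 4)/(w^2 - 25)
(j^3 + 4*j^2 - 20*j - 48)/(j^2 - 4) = (j^2 + 2*j - 24)/(j - 2)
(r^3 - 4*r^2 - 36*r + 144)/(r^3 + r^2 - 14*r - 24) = (r^2 - 36)/(r^2 + 5*r + 6)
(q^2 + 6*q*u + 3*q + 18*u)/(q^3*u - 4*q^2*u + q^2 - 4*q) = (q^2 + 6*q*u + 3*q + 18*u)/(q*(q^2*u - 4*q*u + q - 4))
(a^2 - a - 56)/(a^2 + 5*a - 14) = (a - 8)/(a - 2)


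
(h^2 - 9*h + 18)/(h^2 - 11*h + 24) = (h - 6)/(h - 8)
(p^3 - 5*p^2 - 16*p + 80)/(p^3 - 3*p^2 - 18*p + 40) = (p - 4)/(p - 2)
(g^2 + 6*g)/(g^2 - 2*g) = (g + 6)/(g - 2)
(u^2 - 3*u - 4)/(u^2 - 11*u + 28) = (u + 1)/(u - 7)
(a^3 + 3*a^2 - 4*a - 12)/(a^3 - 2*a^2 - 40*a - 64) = (a^2 + a - 6)/(a^2 - 4*a - 32)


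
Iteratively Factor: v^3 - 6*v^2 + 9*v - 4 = (v - 1)*(v^2 - 5*v + 4) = (v - 4)*(v - 1)*(v - 1)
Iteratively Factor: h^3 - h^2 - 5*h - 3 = (h + 1)*(h^2 - 2*h - 3) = (h + 1)^2*(h - 3)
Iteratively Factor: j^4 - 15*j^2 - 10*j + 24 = (j + 3)*(j^3 - 3*j^2 - 6*j + 8) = (j + 2)*(j + 3)*(j^2 - 5*j + 4) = (j - 4)*(j + 2)*(j + 3)*(j - 1)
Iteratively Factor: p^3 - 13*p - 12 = (p + 3)*(p^2 - 3*p - 4) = (p - 4)*(p + 3)*(p + 1)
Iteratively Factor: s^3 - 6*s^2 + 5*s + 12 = (s - 4)*(s^2 - 2*s - 3) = (s - 4)*(s + 1)*(s - 3)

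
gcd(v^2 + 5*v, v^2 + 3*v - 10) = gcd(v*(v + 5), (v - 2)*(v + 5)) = v + 5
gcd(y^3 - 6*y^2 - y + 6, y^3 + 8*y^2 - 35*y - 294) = y - 6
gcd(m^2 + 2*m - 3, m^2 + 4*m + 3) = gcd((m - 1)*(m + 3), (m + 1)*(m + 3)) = m + 3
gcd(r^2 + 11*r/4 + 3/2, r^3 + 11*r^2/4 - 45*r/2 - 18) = r + 3/4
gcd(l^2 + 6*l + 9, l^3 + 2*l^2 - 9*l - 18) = l + 3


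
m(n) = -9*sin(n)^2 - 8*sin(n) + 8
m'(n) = -18*sin(n)*cos(n) - 8*cos(n)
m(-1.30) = 7.35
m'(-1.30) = 2.50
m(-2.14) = 8.35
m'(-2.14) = -3.86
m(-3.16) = 7.85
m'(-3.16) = 8.33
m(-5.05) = -7.56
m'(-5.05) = -8.28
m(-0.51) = 9.76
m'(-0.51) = 0.69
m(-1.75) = 7.16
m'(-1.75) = -1.73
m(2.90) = 5.57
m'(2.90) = 11.95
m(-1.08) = 8.06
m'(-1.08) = 3.71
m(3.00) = 6.69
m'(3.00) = 10.43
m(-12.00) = 1.12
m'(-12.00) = -14.90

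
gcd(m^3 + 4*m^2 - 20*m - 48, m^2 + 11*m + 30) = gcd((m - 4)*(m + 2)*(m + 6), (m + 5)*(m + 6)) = m + 6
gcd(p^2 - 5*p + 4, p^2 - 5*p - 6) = 1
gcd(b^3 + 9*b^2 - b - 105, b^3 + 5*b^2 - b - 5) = b + 5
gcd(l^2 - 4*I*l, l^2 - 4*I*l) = l^2 - 4*I*l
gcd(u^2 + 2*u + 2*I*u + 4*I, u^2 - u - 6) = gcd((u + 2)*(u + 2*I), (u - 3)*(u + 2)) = u + 2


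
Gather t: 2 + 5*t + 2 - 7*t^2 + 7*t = -7*t^2 + 12*t + 4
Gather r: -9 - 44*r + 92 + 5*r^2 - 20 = 5*r^2 - 44*r + 63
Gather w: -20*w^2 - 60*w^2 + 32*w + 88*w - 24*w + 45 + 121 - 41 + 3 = -80*w^2 + 96*w + 128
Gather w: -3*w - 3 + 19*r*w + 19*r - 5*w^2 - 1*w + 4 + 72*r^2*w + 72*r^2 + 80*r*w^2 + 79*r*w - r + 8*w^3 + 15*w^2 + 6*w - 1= 72*r^2 + 18*r + 8*w^3 + w^2*(80*r + 10) + w*(72*r^2 + 98*r + 2)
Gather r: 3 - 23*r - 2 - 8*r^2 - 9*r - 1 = -8*r^2 - 32*r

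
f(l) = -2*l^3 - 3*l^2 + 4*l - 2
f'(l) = -6*l^2 - 6*l + 4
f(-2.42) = -0.90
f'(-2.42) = -16.62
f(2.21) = -29.40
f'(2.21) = -38.56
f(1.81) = -16.45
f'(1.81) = -26.52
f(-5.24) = 182.42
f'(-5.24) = -129.31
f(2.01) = -22.32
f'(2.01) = -32.30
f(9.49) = -1943.56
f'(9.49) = -593.30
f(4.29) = -197.96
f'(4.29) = -132.16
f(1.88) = -18.37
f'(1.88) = -28.49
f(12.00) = -3842.00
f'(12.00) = -932.00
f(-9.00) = 1177.00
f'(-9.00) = -428.00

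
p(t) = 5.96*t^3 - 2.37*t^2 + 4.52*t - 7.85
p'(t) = 17.88*t^2 - 4.74*t + 4.52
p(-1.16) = -25.59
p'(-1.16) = 34.08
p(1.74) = 24.24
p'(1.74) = 50.41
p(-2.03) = -76.65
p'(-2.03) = 87.82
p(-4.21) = -513.61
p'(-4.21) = 341.38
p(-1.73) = -53.62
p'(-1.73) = 66.23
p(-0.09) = -8.28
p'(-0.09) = 5.09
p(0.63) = -4.45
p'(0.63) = 8.63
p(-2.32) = -105.52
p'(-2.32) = 111.75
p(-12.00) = -10702.25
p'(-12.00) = 2636.12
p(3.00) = 145.30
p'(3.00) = 151.22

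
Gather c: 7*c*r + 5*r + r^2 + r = 7*c*r + r^2 + 6*r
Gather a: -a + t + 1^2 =-a + t + 1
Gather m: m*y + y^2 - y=m*y + y^2 - y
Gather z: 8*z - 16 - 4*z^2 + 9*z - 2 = -4*z^2 + 17*z - 18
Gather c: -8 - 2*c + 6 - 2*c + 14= 12 - 4*c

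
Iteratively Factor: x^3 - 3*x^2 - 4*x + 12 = (x + 2)*(x^2 - 5*x + 6) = (x - 3)*(x + 2)*(x - 2)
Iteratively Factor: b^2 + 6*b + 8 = (b + 4)*(b + 2)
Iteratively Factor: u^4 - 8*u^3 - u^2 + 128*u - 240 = (u - 3)*(u^3 - 5*u^2 - 16*u + 80) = (u - 5)*(u - 3)*(u^2 - 16) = (u - 5)*(u - 3)*(u + 4)*(u - 4)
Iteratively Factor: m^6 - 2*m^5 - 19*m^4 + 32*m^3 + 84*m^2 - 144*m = (m + 3)*(m^5 - 5*m^4 - 4*m^3 + 44*m^2 - 48*m) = (m - 2)*(m + 3)*(m^4 - 3*m^3 - 10*m^2 + 24*m) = (m - 2)*(m + 3)^2*(m^3 - 6*m^2 + 8*m) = (m - 2)^2*(m + 3)^2*(m^2 - 4*m) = (m - 4)*(m - 2)^2*(m + 3)^2*(m)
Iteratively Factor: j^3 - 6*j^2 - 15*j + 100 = (j - 5)*(j^2 - j - 20) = (j - 5)*(j + 4)*(j - 5)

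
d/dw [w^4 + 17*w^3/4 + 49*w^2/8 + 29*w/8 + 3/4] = 4*w^3 + 51*w^2/4 + 49*w/4 + 29/8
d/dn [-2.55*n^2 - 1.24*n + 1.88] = -5.1*n - 1.24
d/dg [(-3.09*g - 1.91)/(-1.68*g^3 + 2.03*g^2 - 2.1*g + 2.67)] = (-10.3824*g^3 - 3.3537*g^2 + 7.7546*g - 12.2613)/(2.8224*g^6 - 6.8208*g^5 + 11.1769*g^4 - 17.4972*g^3 + 15.2502*g^2 - 11.214*g + 7.1289)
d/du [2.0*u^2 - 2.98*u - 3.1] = 4.0*u - 2.98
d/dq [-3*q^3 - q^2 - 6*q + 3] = -9*q^2 - 2*q - 6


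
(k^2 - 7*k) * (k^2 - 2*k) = k^4 - 9*k^3 + 14*k^2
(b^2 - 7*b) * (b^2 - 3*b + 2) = b^4 - 10*b^3 + 23*b^2 - 14*b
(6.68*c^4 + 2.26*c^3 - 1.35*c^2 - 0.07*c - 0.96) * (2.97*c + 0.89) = 19.8396*c^5 + 12.6574*c^4 - 1.9981*c^3 - 1.4094*c^2 - 2.9135*c - 0.8544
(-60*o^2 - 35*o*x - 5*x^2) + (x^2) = -60*o^2 - 35*o*x - 4*x^2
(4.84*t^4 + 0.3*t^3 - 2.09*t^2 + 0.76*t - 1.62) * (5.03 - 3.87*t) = -18.7308*t^5 + 23.1842*t^4 + 9.5973*t^3 - 13.4539*t^2 + 10.0922*t - 8.1486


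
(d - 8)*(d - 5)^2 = d^3 - 18*d^2 + 105*d - 200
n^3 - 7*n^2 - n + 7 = (n - 7)*(n - 1)*(n + 1)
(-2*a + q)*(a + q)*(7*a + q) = -14*a^3 - 9*a^2*q + 6*a*q^2 + q^3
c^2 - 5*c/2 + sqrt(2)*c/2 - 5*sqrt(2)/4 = (c - 5/2)*(c + sqrt(2)/2)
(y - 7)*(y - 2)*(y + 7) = y^3 - 2*y^2 - 49*y + 98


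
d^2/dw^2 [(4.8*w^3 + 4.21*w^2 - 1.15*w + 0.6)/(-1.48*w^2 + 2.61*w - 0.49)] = (-1.4210854715202e-14*w^5 - 2.8421709430404e-14*w^4 - 85.921096*w^3 + 47.265432*w^2 + 1.98732*w - 6.384452)/(3.241792*w^6 - 17.150832*w^5 + 33.465612*w^4 - 29.136213*w^3 + 11.079831*w^2 - 1.879983*w + 0.117649)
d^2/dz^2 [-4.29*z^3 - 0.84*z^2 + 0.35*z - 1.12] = -25.74*z - 1.68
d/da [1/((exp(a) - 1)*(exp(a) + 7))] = 2*(-exp(a) - 3)*exp(a)/(exp(4*a) + 12*exp(3*a) + 22*exp(2*a) - 84*exp(a) + 49)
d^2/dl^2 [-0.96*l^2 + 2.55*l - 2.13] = -1.92000000000000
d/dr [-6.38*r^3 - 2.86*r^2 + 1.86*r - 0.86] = -19.14*r^2 - 5.72*r + 1.86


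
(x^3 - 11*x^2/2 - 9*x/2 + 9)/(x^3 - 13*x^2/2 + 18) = (x - 1)/(x - 2)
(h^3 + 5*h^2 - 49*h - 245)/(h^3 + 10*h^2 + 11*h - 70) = (h - 7)/(h - 2)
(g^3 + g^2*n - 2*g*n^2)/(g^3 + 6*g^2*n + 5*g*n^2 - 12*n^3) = g*(g + 2*n)/(g^2 + 7*g*n + 12*n^2)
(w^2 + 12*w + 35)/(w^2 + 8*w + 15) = (w + 7)/(w + 3)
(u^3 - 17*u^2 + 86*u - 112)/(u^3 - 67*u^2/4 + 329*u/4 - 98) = 4*(u - 2)/(4*u - 7)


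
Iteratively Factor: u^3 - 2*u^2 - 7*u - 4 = (u + 1)*(u^2 - 3*u - 4) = (u - 4)*(u + 1)*(u + 1)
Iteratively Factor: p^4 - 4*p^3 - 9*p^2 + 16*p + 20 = (p - 5)*(p^3 + p^2 - 4*p - 4) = (p - 5)*(p - 2)*(p^2 + 3*p + 2) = (p - 5)*(p - 2)*(p + 1)*(p + 2)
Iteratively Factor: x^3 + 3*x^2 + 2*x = (x + 1)*(x^2 + 2*x) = x*(x + 1)*(x + 2)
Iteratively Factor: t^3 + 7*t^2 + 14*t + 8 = (t + 1)*(t^2 + 6*t + 8) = (t + 1)*(t + 2)*(t + 4)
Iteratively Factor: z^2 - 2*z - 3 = (z + 1)*(z - 3)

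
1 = 1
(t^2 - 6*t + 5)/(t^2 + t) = (t^2 - 6*t + 5)/(t*(t + 1))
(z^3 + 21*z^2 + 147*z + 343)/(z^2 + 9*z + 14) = (z^2 + 14*z + 49)/(z + 2)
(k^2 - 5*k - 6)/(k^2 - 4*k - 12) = (k + 1)/(k + 2)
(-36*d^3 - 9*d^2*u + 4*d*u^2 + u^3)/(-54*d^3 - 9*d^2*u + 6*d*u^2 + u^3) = (4*d + u)/(6*d + u)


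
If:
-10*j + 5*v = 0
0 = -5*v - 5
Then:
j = -1/2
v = -1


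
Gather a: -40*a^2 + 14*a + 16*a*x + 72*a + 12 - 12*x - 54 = -40*a^2 + a*(16*x + 86) - 12*x - 42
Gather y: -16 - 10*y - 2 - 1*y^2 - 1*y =-y^2 - 11*y - 18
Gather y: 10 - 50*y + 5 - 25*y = 15 - 75*y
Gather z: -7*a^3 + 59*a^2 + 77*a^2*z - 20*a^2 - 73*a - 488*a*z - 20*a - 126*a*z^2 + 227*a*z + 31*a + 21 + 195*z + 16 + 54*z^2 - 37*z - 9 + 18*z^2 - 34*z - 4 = -7*a^3 + 39*a^2 - 62*a + z^2*(72 - 126*a) + z*(77*a^2 - 261*a + 124) + 24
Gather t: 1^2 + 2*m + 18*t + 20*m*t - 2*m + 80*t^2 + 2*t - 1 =80*t^2 + t*(20*m + 20)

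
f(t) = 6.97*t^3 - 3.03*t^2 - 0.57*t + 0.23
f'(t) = 20.91*t^2 - 6.06*t - 0.57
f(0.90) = 2.34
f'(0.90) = 10.91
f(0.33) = -0.04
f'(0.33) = -0.29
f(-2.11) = -77.53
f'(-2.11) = 105.31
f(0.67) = 0.58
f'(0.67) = 4.76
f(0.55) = 0.16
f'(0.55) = 2.42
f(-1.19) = -15.13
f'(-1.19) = 36.25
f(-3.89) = -453.68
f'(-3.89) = 339.42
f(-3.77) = -414.16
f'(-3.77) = 319.47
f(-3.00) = -213.52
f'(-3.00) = 205.80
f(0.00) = 0.23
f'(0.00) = -0.57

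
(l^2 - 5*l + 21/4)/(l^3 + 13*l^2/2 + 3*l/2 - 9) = (4*l^2 - 20*l + 21)/(2*(2*l^3 + 13*l^2 + 3*l - 18))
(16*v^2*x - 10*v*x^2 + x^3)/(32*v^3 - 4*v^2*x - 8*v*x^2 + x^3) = x/(2*v + x)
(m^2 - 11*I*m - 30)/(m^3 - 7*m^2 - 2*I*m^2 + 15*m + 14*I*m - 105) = (m - 6*I)/(m^2 + m*(-7 + 3*I) - 21*I)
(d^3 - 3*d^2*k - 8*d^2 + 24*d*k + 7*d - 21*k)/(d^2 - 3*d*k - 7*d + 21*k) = d - 1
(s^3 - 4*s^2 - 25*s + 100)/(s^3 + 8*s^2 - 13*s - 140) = (s - 5)/(s + 7)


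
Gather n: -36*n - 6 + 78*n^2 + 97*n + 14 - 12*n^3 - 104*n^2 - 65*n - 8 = -12*n^3 - 26*n^2 - 4*n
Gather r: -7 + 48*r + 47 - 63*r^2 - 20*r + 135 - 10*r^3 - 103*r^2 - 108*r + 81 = -10*r^3 - 166*r^2 - 80*r + 256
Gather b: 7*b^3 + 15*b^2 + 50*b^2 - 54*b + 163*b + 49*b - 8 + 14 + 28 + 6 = 7*b^3 + 65*b^2 + 158*b + 40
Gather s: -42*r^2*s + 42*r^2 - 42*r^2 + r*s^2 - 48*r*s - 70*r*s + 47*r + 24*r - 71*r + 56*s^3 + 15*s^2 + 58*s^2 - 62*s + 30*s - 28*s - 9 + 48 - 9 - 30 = 56*s^3 + s^2*(r + 73) + s*(-42*r^2 - 118*r - 60)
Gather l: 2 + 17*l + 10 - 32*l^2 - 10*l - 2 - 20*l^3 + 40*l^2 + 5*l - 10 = -20*l^3 + 8*l^2 + 12*l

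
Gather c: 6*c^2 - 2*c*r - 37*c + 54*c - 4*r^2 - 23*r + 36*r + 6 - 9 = 6*c^2 + c*(17 - 2*r) - 4*r^2 + 13*r - 3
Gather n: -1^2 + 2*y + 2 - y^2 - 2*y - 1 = -y^2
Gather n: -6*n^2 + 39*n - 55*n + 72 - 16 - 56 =-6*n^2 - 16*n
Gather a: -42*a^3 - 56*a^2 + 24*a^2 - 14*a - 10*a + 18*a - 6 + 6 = -42*a^3 - 32*a^2 - 6*a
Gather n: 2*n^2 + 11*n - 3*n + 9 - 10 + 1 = 2*n^2 + 8*n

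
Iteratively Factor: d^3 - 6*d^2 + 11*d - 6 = (d - 2)*(d^2 - 4*d + 3) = (d - 3)*(d - 2)*(d - 1)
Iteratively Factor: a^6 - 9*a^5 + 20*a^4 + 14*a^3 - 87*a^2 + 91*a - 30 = (a - 1)*(a^5 - 8*a^4 + 12*a^3 + 26*a^2 - 61*a + 30) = (a - 1)*(a + 2)*(a^4 - 10*a^3 + 32*a^2 - 38*a + 15) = (a - 1)^2*(a + 2)*(a^3 - 9*a^2 + 23*a - 15) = (a - 1)^3*(a + 2)*(a^2 - 8*a + 15) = (a - 3)*(a - 1)^3*(a + 2)*(a - 5)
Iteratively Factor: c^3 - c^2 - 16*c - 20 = (c - 5)*(c^2 + 4*c + 4) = (c - 5)*(c + 2)*(c + 2)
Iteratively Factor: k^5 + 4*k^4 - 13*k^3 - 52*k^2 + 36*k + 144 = (k - 2)*(k^4 + 6*k^3 - k^2 - 54*k - 72) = (k - 2)*(k + 4)*(k^3 + 2*k^2 - 9*k - 18) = (k - 2)*(k + 3)*(k + 4)*(k^2 - k - 6) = (k - 2)*(k + 2)*(k + 3)*(k + 4)*(k - 3)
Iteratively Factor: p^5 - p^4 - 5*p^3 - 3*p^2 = (p)*(p^4 - p^3 - 5*p^2 - 3*p) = p^2*(p^3 - p^2 - 5*p - 3) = p^2*(p + 1)*(p^2 - 2*p - 3) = p^2*(p - 3)*(p + 1)*(p + 1)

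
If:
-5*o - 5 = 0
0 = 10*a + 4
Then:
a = -2/5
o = -1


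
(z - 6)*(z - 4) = z^2 - 10*z + 24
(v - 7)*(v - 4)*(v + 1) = v^3 - 10*v^2 + 17*v + 28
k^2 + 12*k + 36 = (k + 6)^2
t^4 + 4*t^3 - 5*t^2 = t^2*(t - 1)*(t + 5)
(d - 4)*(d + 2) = d^2 - 2*d - 8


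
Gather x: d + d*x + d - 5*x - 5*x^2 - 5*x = 2*d - 5*x^2 + x*(d - 10)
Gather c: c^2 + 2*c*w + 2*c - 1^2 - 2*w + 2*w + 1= c^2 + c*(2*w + 2)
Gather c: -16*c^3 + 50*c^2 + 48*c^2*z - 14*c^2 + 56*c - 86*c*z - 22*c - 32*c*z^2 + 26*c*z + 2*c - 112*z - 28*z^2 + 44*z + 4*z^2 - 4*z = -16*c^3 + c^2*(48*z + 36) + c*(-32*z^2 - 60*z + 36) - 24*z^2 - 72*z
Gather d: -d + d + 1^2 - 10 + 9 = 0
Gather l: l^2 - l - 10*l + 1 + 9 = l^2 - 11*l + 10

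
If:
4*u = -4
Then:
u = -1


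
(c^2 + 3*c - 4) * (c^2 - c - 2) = c^4 + 2*c^3 - 9*c^2 - 2*c + 8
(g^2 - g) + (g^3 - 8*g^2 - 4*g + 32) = g^3 - 7*g^2 - 5*g + 32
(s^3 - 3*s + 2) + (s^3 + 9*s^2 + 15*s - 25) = 2*s^3 + 9*s^2 + 12*s - 23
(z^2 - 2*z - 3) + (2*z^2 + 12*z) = 3*z^2 + 10*z - 3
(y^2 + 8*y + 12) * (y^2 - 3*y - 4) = y^4 + 5*y^3 - 16*y^2 - 68*y - 48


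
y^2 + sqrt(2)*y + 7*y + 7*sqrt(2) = (y + 7)*(y + sqrt(2))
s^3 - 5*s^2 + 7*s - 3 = (s - 3)*(s - 1)^2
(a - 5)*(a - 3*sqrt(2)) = a^2 - 5*a - 3*sqrt(2)*a + 15*sqrt(2)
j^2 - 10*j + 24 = (j - 6)*(j - 4)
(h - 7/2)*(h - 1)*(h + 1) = h^3 - 7*h^2/2 - h + 7/2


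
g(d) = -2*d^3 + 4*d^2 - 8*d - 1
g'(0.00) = -8.00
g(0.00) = -1.00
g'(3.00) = -38.00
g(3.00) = -43.00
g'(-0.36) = -11.66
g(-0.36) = 2.49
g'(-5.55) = -237.22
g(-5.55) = 508.52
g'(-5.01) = -198.68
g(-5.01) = 390.98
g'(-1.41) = -31.21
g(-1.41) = 23.84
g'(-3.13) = -91.82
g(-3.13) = 124.56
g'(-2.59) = -68.97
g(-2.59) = 81.30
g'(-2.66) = -71.73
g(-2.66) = 86.22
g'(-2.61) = -69.75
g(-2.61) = 82.69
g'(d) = -6*d^2 + 8*d - 8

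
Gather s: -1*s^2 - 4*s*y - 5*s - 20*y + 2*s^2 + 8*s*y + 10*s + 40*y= s^2 + s*(4*y + 5) + 20*y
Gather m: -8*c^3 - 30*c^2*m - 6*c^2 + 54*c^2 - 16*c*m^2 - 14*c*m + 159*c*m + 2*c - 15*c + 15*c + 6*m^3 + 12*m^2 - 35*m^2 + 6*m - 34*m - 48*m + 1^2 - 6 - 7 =-8*c^3 + 48*c^2 + 2*c + 6*m^3 + m^2*(-16*c - 23) + m*(-30*c^2 + 145*c - 76) - 12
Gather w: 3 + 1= 4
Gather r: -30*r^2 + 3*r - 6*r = -30*r^2 - 3*r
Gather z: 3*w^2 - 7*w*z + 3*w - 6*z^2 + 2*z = 3*w^2 + 3*w - 6*z^2 + z*(2 - 7*w)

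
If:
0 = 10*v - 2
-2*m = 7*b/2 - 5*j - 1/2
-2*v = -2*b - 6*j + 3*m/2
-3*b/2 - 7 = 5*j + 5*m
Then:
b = 257/778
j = -2603/7780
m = -453/389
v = 1/5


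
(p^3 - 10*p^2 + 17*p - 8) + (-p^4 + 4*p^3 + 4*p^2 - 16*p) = -p^4 + 5*p^3 - 6*p^2 + p - 8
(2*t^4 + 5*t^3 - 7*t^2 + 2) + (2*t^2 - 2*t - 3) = 2*t^4 + 5*t^3 - 5*t^2 - 2*t - 1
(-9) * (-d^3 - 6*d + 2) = 9*d^3 + 54*d - 18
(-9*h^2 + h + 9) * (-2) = 18*h^2 - 2*h - 18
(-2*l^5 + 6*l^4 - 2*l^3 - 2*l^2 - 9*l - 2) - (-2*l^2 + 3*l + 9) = -2*l^5 + 6*l^4 - 2*l^3 - 12*l - 11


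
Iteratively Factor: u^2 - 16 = (u - 4)*(u + 4)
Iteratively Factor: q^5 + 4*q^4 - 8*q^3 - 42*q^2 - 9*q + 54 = (q + 3)*(q^4 + q^3 - 11*q^2 - 9*q + 18) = (q + 3)^2*(q^3 - 2*q^2 - 5*q + 6) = (q - 3)*(q + 3)^2*(q^2 + q - 2) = (q - 3)*(q - 1)*(q + 3)^2*(q + 2)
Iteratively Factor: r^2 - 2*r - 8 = (r - 4)*(r + 2)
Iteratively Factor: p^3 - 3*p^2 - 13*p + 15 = (p - 1)*(p^2 - 2*p - 15) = (p - 5)*(p - 1)*(p + 3)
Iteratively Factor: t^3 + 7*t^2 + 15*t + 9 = (t + 3)*(t^2 + 4*t + 3) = (t + 3)^2*(t + 1)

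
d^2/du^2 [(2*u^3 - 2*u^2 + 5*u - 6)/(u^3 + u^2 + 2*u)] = 2*(-4*u^6 + 3*u^5 - 9*u^4 - 41*u^3 - 54*u^2 - 36*u - 24)/(u^3*(u^6 + 3*u^5 + 9*u^4 + 13*u^3 + 18*u^2 + 12*u + 8))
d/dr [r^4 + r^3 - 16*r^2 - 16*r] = 4*r^3 + 3*r^2 - 32*r - 16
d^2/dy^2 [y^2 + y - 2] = 2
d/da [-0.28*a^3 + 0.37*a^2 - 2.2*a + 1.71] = -0.84*a^2 + 0.74*a - 2.2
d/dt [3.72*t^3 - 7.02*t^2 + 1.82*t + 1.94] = 11.16*t^2 - 14.04*t + 1.82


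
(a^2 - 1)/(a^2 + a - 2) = (a + 1)/(a + 2)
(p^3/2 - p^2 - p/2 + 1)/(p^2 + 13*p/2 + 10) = (p^3 - 2*p^2 - p + 2)/(2*p^2 + 13*p + 20)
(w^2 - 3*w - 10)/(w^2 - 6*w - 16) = (w - 5)/(w - 8)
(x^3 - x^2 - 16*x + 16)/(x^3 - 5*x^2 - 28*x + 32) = (x - 4)/(x - 8)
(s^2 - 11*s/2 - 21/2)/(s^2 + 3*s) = (2*s^2 - 11*s - 21)/(2*s*(s + 3))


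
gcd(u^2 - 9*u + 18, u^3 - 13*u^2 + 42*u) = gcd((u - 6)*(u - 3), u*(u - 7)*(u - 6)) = u - 6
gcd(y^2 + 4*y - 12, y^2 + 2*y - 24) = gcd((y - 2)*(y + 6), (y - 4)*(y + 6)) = y + 6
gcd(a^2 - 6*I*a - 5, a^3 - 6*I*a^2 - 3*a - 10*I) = a - 5*I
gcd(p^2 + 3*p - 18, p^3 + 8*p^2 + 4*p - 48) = p + 6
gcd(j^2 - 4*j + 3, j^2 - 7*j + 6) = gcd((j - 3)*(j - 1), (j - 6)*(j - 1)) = j - 1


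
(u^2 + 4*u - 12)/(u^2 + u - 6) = (u + 6)/(u + 3)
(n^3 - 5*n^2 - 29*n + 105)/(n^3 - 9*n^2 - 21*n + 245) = (n - 3)/(n - 7)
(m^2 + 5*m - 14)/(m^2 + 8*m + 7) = (m - 2)/(m + 1)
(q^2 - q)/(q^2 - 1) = q/(q + 1)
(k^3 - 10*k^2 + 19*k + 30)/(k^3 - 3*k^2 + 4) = (k^2 - 11*k + 30)/(k^2 - 4*k + 4)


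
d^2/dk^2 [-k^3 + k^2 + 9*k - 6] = 2 - 6*k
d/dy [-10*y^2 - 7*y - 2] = -20*y - 7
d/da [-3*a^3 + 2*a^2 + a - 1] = -9*a^2 + 4*a + 1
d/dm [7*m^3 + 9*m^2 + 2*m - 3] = 21*m^2 + 18*m + 2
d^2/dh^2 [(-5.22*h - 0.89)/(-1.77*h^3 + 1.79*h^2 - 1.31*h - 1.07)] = (98.122428*h^5 - 65.7717840000001*h^4 - 35.873016*h^3 - 89.142144*h^2 + 37.352004*h - 8.169856)/(5.545233*h^9 - 16.823673*h^8 + 29.326068*h^7 - 20.581568*h^6 + 1.364118*h^5 + 15.955758*h^4 - 6.726748*h^3 - 0.639432*h^2 + 4.499457*h + 1.225043)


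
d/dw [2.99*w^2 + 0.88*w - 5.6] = 5.98*w + 0.88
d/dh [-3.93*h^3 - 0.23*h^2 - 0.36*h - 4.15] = -11.79*h^2 - 0.46*h - 0.36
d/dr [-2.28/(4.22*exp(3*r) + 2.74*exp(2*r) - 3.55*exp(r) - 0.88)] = (28.8648*exp(2*r) + 12.4944*exp(r) - 8.094)*exp(r)/(4.22*exp(3*r) + 2.74*exp(2*r) - 3.55*exp(r) - 0.88)^2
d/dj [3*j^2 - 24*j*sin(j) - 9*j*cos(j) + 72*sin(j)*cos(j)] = 9*j*sin(j) - 24*j*cos(j) + 6*j - 24*sin(j) - 9*cos(j) + 72*cos(2*j)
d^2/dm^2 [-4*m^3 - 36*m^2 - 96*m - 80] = -24*m - 72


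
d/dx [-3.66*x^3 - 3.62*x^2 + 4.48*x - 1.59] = -10.98*x^2 - 7.24*x + 4.48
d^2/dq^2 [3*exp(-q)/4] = 3*exp(-q)/4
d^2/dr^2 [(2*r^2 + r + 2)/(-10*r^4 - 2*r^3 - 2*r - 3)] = 8*(-150*r^8 - 180*r^7 - 542*r^6 - 93*r^5 + 189*r^4 + 77*r^3 + 93*r^2 + 9*r - 5)/(1000*r^12 + 600*r^11 + 120*r^10 + 608*r^9 + 1140*r^8 + 384*r^7 + 156*r^6 + 384*r^5 + 342*r^4 + 62*r^3 + 36*r^2 + 54*r + 27)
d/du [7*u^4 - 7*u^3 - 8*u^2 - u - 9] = 28*u^3 - 21*u^2 - 16*u - 1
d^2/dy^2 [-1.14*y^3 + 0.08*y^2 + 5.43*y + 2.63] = 0.16 - 6.84*y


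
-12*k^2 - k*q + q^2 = (-4*k + q)*(3*k + q)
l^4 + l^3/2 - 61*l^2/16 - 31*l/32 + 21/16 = (l - 7/4)*(l - 1/2)*(l + 3/4)*(l + 2)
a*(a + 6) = a^2 + 6*a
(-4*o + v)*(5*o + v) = -20*o^2 + o*v + v^2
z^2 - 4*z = z*(z - 4)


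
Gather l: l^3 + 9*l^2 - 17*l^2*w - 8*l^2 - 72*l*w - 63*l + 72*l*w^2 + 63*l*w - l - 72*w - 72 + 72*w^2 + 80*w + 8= l^3 + l^2*(1 - 17*w) + l*(72*w^2 - 9*w - 64) + 72*w^2 + 8*w - 64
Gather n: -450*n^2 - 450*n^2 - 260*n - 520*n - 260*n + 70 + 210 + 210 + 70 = -900*n^2 - 1040*n + 560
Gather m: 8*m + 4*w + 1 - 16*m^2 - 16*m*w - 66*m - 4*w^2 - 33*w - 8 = -16*m^2 + m*(-16*w - 58) - 4*w^2 - 29*w - 7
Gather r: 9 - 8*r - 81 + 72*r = 64*r - 72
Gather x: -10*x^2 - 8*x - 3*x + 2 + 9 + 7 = -10*x^2 - 11*x + 18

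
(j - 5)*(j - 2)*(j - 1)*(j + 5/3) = j^4 - 19*j^3/3 + 11*j^2/3 + 55*j/3 - 50/3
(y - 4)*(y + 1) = y^2 - 3*y - 4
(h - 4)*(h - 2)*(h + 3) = h^3 - 3*h^2 - 10*h + 24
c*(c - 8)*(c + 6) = c^3 - 2*c^2 - 48*c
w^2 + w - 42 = (w - 6)*(w + 7)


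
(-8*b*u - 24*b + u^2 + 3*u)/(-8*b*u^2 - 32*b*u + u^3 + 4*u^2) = (u + 3)/(u*(u + 4))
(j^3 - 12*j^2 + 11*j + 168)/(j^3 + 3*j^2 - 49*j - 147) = (j - 8)/(j + 7)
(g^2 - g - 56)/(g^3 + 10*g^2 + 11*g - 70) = (g - 8)/(g^2 + 3*g - 10)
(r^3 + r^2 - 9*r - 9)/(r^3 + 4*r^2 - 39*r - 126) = (r^2 - 2*r - 3)/(r^2 + r - 42)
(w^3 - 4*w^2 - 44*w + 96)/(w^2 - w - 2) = (w^2 - 2*w - 48)/(w + 1)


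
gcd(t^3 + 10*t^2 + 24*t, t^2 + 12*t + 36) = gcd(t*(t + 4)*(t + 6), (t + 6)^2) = t + 6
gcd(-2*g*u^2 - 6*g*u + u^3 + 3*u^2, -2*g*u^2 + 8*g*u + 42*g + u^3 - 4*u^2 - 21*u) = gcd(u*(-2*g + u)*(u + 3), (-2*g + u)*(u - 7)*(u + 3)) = -2*g*u - 6*g + u^2 + 3*u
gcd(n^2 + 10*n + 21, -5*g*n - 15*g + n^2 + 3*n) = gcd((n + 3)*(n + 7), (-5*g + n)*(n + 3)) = n + 3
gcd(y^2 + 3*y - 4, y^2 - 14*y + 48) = 1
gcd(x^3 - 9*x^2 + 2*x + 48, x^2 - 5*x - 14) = x + 2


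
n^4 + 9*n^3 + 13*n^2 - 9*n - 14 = (n - 1)*(n + 1)*(n + 2)*(n + 7)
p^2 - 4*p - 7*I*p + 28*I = (p - 4)*(p - 7*I)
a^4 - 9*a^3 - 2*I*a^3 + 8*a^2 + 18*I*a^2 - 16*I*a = a*(a - 8)*(a - 1)*(a - 2*I)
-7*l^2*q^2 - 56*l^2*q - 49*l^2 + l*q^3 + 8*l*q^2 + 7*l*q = (-7*l + q)*(q + 7)*(l*q + l)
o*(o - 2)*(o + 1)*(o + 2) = o^4 + o^3 - 4*o^2 - 4*o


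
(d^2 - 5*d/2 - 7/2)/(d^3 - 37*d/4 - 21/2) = 2*(d + 1)/(2*d^2 + 7*d + 6)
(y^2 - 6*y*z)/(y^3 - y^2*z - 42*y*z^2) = (-y + 6*z)/(-y^2 + y*z + 42*z^2)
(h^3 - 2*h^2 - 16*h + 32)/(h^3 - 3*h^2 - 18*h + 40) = (h - 4)/(h - 5)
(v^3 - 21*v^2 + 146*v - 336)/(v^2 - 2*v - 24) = (v^2 - 15*v + 56)/(v + 4)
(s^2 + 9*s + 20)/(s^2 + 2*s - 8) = (s + 5)/(s - 2)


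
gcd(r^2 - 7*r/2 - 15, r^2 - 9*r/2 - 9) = r - 6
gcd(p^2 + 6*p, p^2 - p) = p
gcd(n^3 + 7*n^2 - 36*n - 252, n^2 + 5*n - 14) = n + 7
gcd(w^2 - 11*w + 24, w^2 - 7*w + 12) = w - 3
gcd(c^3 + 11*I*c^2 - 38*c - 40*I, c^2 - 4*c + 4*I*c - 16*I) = c + 4*I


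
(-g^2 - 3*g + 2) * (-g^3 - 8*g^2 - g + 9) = g^5 + 11*g^4 + 23*g^3 - 22*g^2 - 29*g + 18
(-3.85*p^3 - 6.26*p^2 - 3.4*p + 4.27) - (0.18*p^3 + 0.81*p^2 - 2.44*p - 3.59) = -4.03*p^3 - 7.07*p^2 - 0.96*p + 7.86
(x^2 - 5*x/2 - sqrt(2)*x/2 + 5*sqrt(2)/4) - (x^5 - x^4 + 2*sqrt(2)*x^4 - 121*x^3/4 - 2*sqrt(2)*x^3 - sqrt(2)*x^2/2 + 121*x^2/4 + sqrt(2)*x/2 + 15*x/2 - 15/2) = -x^5 - 2*sqrt(2)*x^4 + x^4 + 2*sqrt(2)*x^3 + 121*x^3/4 - 117*x^2/4 + sqrt(2)*x^2/2 - 10*x - sqrt(2)*x + 5*sqrt(2)/4 + 15/2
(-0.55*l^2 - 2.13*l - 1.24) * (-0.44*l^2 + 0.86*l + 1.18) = 0.242*l^4 + 0.4642*l^3 - 1.9352*l^2 - 3.5798*l - 1.4632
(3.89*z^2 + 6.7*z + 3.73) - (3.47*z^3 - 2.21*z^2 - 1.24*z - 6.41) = -3.47*z^3 + 6.1*z^2 + 7.94*z + 10.14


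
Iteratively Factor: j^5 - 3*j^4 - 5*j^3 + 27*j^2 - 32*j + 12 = (j - 1)*(j^4 - 2*j^3 - 7*j^2 + 20*j - 12) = (j - 2)*(j - 1)*(j^3 - 7*j + 6) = (j - 2)^2*(j - 1)*(j^2 + 2*j - 3) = (j - 2)^2*(j - 1)^2*(j + 3)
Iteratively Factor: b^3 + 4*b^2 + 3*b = (b)*(b^2 + 4*b + 3) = b*(b + 1)*(b + 3)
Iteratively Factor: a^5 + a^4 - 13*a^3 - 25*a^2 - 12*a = (a)*(a^4 + a^3 - 13*a^2 - 25*a - 12) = a*(a - 4)*(a^3 + 5*a^2 + 7*a + 3) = a*(a - 4)*(a + 1)*(a^2 + 4*a + 3) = a*(a - 4)*(a + 1)*(a + 3)*(a + 1)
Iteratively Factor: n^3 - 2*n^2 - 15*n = (n - 5)*(n^2 + 3*n) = n*(n - 5)*(n + 3)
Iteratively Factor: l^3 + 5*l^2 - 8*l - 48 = (l - 3)*(l^2 + 8*l + 16) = (l - 3)*(l + 4)*(l + 4)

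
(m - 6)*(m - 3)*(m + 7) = m^3 - 2*m^2 - 45*m + 126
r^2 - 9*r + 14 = (r - 7)*(r - 2)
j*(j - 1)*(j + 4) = j^3 + 3*j^2 - 4*j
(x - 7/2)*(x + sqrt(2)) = x^2 - 7*x/2 + sqrt(2)*x - 7*sqrt(2)/2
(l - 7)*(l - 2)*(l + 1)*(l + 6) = l^4 - 2*l^3 - 43*l^2 + 44*l + 84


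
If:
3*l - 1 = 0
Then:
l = 1/3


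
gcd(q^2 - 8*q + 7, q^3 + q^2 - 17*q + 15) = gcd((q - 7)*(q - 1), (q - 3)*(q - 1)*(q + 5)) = q - 1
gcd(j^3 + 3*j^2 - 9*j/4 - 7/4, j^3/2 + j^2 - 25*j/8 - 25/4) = 1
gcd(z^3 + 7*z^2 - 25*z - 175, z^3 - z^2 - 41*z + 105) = z^2 + 2*z - 35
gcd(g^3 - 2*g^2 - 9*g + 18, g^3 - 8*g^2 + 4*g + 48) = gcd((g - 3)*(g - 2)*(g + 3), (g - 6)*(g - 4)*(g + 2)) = 1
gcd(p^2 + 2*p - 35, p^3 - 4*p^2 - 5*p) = p - 5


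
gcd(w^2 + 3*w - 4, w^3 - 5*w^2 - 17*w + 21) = w - 1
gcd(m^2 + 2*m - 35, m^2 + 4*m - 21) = m + 7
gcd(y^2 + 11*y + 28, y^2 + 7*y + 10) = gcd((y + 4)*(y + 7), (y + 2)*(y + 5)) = 1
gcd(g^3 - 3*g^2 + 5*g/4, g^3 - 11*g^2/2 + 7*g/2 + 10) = g - 5/2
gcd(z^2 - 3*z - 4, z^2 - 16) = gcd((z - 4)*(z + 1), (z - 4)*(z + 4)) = z - 4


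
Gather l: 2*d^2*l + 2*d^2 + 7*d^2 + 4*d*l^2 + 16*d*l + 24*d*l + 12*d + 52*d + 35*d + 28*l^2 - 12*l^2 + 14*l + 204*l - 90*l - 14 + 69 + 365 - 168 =9*d^2 + 99*d + l^2*(4*d + 16) + l*(2*d^2 + 40*d + 128) + 252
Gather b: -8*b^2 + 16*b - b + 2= -8*b^2 + 15*b + 2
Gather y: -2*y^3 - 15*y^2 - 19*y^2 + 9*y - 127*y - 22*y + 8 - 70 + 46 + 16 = -2*y^3 - 34*y^2 - 140*y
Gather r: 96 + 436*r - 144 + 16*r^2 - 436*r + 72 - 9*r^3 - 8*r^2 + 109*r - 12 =-9*r^3 + 8*r^2 + 109*r + 12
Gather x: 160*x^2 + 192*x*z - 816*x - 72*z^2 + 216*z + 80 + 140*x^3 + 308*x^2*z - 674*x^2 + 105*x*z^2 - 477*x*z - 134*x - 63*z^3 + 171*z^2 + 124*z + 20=140*x^3 + x^2*(308*z - 514) + x*(105*z^2 - 285*z - 950) - 63*z^3 + 99*z^2 + 340*z + 100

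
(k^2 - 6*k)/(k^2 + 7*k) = (k - 6)/(k + 7)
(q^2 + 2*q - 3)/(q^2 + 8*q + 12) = (q^2 + 2*q - 3)/(q^2 + 8*q + 12)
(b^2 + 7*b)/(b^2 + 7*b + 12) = b*(b + 7)/(b^2 + 7*b + 12)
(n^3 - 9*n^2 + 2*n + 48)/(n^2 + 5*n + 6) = (n^2 - 11*n + 24)/(n + 3)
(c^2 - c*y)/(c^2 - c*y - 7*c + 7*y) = c/(c - 7)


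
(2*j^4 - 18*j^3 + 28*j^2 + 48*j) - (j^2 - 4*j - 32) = 2*j^4 - 18*j^3 + 27*j^2 + 52*j + 32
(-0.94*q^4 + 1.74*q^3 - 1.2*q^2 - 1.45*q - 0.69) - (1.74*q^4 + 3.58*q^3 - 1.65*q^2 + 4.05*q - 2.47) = -2.68*q^4 - 1.84*q^3 + 0.45*q^2 - 5.5*q + 1.78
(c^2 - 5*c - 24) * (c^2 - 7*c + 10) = c^4 - 12*c^3 + 21*c^2 + 118*c - 240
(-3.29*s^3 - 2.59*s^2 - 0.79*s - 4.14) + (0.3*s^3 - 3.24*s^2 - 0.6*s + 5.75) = -2.99*s^3 - 5.83*s^2 - 1.39*s + 1.61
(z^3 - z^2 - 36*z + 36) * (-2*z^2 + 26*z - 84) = -2*z^5 + 28*z^4 - 38*z^3 - 924*z^2 + 3960*z - 3024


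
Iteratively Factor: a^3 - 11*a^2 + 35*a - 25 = (a - 5)*(a^2 - 6*a + 5) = (a - 5)*(a - 1)*(a - 5)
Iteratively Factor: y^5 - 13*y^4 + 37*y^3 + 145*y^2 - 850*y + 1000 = (y - 2)*(y^4 - 11*y^3 + 15*y^2 + 175*y - 500) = (y - 5)*(y - 2)*(y^3 - 6*y^2 - 15*y + 100) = (y - 5)^2*(y - 2)*(y^2 - y - 20) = (y - 5)^3*(y - 2)*(y + 4)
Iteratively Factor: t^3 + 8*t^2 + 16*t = (t + 4)*(t^2 + 4*t) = (t + 4)^2*(t)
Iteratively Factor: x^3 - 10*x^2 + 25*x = (x)*(x^2 - 10*x + 25) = x*(x - 5)*(x - 5)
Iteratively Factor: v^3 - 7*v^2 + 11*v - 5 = (v - 1)*(v^2 - 6*v + 5) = (v - 1)^2*(v - 5)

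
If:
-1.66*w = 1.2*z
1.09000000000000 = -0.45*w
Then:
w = -2.42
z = 3.35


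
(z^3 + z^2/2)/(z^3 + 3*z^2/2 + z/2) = z/(z + 1)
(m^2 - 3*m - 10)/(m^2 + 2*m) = (m - 5)/m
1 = 1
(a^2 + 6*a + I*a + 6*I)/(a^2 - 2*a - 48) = (a + I)/(a - 8)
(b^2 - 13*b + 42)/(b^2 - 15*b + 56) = (b - 6)/(b - 8)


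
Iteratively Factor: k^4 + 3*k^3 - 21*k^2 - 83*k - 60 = (k + 1)*(k^3 + 2*k^2 - 23*k - 60) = (k + 1)*(k + 3)*(k^2 - k - 20) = (k + 1)*(k + 3)*(k + 4)*(k - 5)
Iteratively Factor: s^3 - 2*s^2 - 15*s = (s)*(s^2 - 2*s - 15) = s*(s - 5)*(s + 3)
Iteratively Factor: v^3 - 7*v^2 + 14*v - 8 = (v - 2)*(v^2 - 5*v + 4) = (v - 4)*(v - 2)*(v - 1)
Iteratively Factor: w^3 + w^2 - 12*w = (w - 3)*(w^2 + 4*w) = w*(w - 3)*(w + 4)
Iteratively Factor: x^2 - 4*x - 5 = (x - 5)*(x + 1)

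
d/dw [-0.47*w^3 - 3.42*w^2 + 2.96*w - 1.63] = -1.41*w^2 - 6.84*w + 2.96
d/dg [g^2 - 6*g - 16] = 2*g - 6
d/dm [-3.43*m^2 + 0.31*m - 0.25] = 0.31 - 6.86*m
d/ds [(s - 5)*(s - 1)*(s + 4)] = 3*s^2 - 4*s - 19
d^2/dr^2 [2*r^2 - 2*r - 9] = 4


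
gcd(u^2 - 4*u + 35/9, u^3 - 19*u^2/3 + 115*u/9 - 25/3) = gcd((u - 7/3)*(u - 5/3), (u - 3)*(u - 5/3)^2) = u - 5/3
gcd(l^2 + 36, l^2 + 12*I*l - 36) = l + 6*I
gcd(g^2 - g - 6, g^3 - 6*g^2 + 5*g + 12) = g - 3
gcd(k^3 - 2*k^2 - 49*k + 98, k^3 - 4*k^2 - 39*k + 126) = k - 7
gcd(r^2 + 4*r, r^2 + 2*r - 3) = 1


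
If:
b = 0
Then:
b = 0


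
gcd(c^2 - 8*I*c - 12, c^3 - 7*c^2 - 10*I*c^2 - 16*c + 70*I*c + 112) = c - 2*I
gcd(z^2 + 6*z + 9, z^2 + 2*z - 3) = z + 3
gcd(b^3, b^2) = b^2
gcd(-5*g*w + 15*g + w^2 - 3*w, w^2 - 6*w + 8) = 1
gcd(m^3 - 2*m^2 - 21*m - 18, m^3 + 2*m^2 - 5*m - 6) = m^2 + 4*m + 3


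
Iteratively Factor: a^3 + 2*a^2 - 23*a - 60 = (a - 5)*(a^2 + 7*a + 12) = (a - 5)*(a + 3)*(a + 4)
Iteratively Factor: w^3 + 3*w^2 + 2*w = (w)*(w^2 + 3*w + 2) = w*(w + 1)*(w + 2)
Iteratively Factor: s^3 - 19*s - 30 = (s + 3)*(s^2 - 3*s - 10) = (s + 2)*(s + 3)*(s - 5)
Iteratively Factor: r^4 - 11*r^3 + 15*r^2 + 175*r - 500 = (r - 5)*(r^3 - 6*r^2 - 15*r + 100) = (r - 5)^2*(r^2 - r - 20) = (r - 5)^2*(r + 4)*(r - 5)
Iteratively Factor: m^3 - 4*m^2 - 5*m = (m + 1)*(m^2 - 5*m) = (m - 5)*(m + 1)*(m)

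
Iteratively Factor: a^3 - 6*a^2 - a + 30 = (a - 5)*(a^2 - a - 6) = (a - 5)*(a + 2)*(a - 3)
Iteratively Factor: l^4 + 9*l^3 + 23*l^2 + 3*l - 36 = (l + 4)*(l^3 + 5*l^2 + 3*l - 9) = (l + 3)*(l + 4)*(l^2 + 2*l - 3) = (l - 1)*(l + 3)*(l + 4)*(l + 3)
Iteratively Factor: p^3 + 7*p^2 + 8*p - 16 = (p + 4)*(p^2 + 3*p - 4) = (p + 4)^2*(p - 1)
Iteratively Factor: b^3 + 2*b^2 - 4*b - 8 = (b + 2)*(b^2 - 4) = (b - 2)*(b + 2)*(b + 2)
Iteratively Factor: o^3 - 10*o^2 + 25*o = (o - 5)*(o^2 - 5*o) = (o - 5)^2*(o)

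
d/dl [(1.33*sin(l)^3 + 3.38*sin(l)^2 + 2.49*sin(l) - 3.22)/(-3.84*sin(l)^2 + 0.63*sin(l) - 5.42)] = (-5.1072*sin(l)^4 + 1.6758*sin(l)^3 - 9.9348*sin(l)^2 - 61.3688*sin(l) - 11.4672)*cos(l)/(14.7456*sin(l)^4 - 4.8384*sin(l)^3 + 42.0225*sin(l)^2 - 6.8292*sin(l) + 29.3764)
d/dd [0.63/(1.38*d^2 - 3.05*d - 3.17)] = (1.9215 - 1.7388*d)/(-1.38*d^2 + 3.05*d + 3.17)^2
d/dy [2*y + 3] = 2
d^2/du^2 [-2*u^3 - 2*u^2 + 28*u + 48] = -12*u - 4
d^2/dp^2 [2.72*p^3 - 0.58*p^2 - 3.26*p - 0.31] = 16.32*p - 1.16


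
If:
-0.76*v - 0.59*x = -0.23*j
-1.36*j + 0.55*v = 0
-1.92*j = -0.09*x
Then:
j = 0.00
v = 0.00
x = 0.00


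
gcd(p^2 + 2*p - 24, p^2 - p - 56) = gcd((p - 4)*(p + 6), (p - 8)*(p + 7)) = 1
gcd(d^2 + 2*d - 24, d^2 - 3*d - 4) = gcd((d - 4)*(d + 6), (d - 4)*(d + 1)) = d - 4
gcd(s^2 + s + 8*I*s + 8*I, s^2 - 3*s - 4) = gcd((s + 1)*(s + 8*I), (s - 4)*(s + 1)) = s + 1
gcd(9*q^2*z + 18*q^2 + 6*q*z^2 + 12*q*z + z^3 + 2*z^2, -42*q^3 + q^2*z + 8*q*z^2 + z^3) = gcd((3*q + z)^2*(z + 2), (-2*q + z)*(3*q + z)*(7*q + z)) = 3*q + z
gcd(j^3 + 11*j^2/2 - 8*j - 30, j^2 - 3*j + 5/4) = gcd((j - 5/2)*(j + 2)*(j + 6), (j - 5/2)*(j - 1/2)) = j - 5/2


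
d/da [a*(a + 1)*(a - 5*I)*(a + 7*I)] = 4*a^3 + a^2*(3 + 6*I) + a*(70 + 4*I) + 35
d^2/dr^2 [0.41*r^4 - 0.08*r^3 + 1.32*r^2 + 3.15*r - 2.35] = 4.92*r^2 - 0.48*r + 2.64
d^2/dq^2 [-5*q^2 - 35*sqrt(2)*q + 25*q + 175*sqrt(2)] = -10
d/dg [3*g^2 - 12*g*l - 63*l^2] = 6*g - 12*l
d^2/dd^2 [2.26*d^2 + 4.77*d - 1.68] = 4.52000000000000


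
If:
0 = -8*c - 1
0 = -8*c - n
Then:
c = -1/8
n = 1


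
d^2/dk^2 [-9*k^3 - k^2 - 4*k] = -54*k - 2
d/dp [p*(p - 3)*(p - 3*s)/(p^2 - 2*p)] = (p^2 - 4*p - 3*s + 6)/(p^2 - 4*p + 4)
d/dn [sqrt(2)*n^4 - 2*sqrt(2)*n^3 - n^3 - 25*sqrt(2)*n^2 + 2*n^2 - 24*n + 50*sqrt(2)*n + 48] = 4*sqrt(2)*n^3 - 6*sqrt(2)*n^2 - 3*n^2 - 50*sqrt(2)*n + 4*n - 24 + 50*sqrt(2)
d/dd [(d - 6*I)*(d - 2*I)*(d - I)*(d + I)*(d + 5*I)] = 5*d^4 - 12*I*d^3 + 87*d^2 - 126*I*d + 28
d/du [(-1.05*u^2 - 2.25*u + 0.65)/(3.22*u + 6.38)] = (-3.381*u^2 - 13.398*u - 16.448)/(10.3684*u^2 + 41.0872*u + 40.7044)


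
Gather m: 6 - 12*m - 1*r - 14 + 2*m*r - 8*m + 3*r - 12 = m*(2*r - 20) + 2*r - 20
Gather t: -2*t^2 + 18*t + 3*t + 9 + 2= -2*t^2 + 21*t + 11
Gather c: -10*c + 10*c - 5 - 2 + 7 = 0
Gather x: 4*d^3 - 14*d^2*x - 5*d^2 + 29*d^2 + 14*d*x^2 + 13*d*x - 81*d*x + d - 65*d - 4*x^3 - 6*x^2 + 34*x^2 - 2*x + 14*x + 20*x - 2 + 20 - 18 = 4*d^3 + 24*d^2 - 64*d - 4*x^3 + x^2*(14*d + 28) + x*(-14*d^2 - 68*d + 32)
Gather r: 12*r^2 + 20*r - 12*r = 12*r^2 + 8*r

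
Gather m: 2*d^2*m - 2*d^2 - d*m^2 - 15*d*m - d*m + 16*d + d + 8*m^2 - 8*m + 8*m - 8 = -2*d^2 + 17*d + m^2*(8 - d) + m*(2*d^2 - 16*d) - 8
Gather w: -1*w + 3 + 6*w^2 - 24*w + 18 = 6*w^2 - 25*w + 21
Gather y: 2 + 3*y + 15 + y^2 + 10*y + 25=y^2 + 13*y + 42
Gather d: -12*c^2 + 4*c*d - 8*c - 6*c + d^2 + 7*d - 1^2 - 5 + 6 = -12*c^2 - 14*c + d^2 + d*(4*c + 7)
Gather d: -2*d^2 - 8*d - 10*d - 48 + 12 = -2*d^2 - 18*d - 36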